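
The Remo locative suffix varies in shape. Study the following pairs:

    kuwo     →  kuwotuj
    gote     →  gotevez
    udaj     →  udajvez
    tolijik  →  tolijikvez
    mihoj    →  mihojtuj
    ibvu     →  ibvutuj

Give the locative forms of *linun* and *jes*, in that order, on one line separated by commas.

linuntuj, jesvez

Looking at the last vowel of each stem: -tuj when the last vowel of the stem is a rounded vowel (*kuwo*, *mihoj*, *ibvu*); -vez when the last vowel of the stem is an unrounded vowel (*gote*, *udaj*, *tolijik*).
*linun* — last vowel /u/ (a rounded vowel) → -tuj → *linuntuj*.
The last vowel of *jes* is /e/, which is an unrounded vowel, so the suffix is -vez, giving *jesvez*.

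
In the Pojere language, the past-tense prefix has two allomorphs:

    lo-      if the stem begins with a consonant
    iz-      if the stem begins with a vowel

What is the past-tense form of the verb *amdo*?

Since the first sound of *amdo* is /a/ (a vowel), it takes iz-, giving *izamdo*.

izamdo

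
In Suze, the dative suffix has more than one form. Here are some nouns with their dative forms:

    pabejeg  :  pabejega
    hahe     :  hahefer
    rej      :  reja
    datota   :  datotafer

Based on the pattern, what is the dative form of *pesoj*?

The alternation tracks the final sound of the stem — -a when the stem ends in a consonant (*pabejeg*, *rej*); -fer when the stem ends in a vowel (*hahe*, *datota*).
The final sound of *pesoj* is /j/, which is a consonant, so the suffix is -a, giving *pesoja*.

pesoja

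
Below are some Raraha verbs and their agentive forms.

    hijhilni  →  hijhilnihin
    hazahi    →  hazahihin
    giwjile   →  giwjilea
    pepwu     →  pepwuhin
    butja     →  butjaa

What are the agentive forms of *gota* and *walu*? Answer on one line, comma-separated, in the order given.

gotaa, waluhin

The alternation tracks the last vowel of the stem — -hin when the last vowel of the stem is a high vowel (*hijhilni*, *hazahi*, *pepwu*); -a when the last vowel of the stem is a non-high vowel (*giwjile*, *butja*).
Since the last vowel of *gota* is /a/ (a non-high vowel), it takes -a, giving *gotaa*.
*walu* — last vowel /u/ (a high vowel) → -hin → *waluhin*.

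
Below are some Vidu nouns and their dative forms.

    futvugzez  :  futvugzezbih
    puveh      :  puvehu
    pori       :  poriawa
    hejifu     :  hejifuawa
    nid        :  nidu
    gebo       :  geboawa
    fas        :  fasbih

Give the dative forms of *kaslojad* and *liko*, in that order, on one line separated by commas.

kaslojadu, likoawa

The suffix is conditioned by the final sound: -bih when the stem ends in a sibilant (*futvugzez*, *fas*); -u when the stem ends in a non-sibilant consonant (*puveh*, *nid*); -awa when the stem ends in a vowel (*pori*, *hejifu*, *gebo*).
*kaslojad* — final sound /d/ (a non-sibilant consonant) → -u → *kaslojadu*.
*liko* — final sound /o/ (a vowel) → -awa → *likoawa*.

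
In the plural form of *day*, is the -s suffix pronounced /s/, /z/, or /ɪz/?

/z/

The stem *day* ends in a voiced non-sibilant sound.
The plural suffix surfaces as /ɪz/ after sibilants, /s/ after other voiceless consonants, and /z/ after other voiced sounds.
So the plural -s on *day* is pronounced /z/.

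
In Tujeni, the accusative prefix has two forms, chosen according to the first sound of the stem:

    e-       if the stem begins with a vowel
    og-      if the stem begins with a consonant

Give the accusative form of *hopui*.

Since the first sound of *hopui* is /h/ (a consonant), it takes og-, giving *oghopui*.

oghopui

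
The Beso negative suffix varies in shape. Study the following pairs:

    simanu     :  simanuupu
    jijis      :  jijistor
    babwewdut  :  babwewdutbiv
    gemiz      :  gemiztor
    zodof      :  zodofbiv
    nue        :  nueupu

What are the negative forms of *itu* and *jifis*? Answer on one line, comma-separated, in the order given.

ituupu, jifistor

The suffix is conditioned by the final sound: -tor when the stem ends in a sibilant (*jijis*, *gemiz*); -biv when the stem ends in a non-sibilant consonant (*babwewdut*, *zodof*); -upu when the stem ends in a vowel (*simanu*, *nue*).
Since the final sound of *itu* is /u/ (a vowel), it takes -upu, giving *ituupu*.
*jifis*: final sound = /s/, a sibilant → -tor → *jifistor*.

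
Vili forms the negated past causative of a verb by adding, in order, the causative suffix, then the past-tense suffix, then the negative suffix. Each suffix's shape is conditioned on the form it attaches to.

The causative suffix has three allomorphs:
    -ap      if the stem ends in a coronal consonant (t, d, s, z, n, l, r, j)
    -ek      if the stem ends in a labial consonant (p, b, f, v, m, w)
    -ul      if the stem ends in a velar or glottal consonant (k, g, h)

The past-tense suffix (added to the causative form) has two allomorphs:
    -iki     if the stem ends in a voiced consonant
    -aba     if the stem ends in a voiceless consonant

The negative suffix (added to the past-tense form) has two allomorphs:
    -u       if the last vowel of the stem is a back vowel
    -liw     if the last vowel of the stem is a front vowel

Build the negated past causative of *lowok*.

*lowok* — final consonant /k/ (velar/glottal) → -ul → *lowokul*.
The causative form *lowokul*: final consonant = /l/, voiced → -iki → *lowokuliki*.
The past-tense form *lowokuliki*: last vowel = /i/, a front vowel → -liw → *lowokulikiliw*.

lowokulikiliw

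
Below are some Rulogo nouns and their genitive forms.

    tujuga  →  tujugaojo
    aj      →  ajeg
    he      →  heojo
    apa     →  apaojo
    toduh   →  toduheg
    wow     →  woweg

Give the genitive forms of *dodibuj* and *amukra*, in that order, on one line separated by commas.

dodibujeg, amukraojo

Looking at the final sound of each stem: -eg when the stem ends in a consonant (*aj*, *toduh*, *wow*); -ojo when the stem ends in a vowel (*tujuga*, *he*, *apa*).
Since the final sound of *dodibuj* is /j/ (a consonant), it takes -eg, giving *dodibujeg*.
*amukra*: final sound = /a/, a vowel → -ojo → *amukraojo*.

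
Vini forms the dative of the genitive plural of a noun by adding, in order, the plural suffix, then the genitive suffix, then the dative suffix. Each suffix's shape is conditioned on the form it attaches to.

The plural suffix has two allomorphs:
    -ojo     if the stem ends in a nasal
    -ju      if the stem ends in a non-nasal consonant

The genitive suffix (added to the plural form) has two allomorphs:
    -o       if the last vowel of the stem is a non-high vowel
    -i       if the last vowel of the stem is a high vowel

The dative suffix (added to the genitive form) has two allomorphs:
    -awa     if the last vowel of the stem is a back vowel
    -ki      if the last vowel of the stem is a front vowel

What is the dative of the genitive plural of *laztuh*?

laztuhjuiki

The final consonant of *laztuh* is /h/, which is non-nasal, so the plural suffix is -ju, giving *laztuhju*.
The last vowel of the plural form *laztuhju* is /u/, which is a high vowel, so the genitive suffix is -i, giving *laztuhjui*.
The genitive form *laztuhjui*: last vowel = /i/, a front vowel → -ki → *laztuhjuiki*.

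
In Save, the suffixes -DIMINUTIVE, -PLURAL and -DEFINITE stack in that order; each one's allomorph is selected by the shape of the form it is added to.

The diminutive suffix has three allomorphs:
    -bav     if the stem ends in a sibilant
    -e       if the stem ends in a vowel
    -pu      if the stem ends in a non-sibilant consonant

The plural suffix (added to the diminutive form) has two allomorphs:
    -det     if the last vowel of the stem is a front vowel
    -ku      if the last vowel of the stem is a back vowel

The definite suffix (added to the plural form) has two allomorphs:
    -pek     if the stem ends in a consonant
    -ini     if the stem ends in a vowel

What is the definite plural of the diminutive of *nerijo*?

Since the final sound of *nerijo* is /o/ (a vowel), it takes -e, giving *nerijoe*.
Since the last vowel of the diminutive form *nerijoe* is /e/ (a front vowel), it takes -det, giving *nerijoedet*.
The plural form *nerijoedet* — final sound /t/ (a consonant) → -pek → *nerijoedetpek*.

nerijoedetpek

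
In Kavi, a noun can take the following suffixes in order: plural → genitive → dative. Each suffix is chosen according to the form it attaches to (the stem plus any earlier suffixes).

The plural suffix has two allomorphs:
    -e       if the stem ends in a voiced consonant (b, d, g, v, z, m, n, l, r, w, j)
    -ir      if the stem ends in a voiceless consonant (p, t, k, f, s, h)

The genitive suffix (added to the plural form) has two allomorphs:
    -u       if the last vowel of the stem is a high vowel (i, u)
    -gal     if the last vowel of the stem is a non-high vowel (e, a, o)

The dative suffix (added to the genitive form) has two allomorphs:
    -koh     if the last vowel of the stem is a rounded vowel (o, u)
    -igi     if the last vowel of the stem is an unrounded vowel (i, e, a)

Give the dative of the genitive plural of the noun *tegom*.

*tegom* — final consonant /m/ (voiced) → -e → *tegome*.
The last vowel of the plural form *tegome* is /e/, which is a non-high vowel, so the genitive suffix is -gal, giving *tegomegal*.
The genitive form *tegomegal*: last vowel = /a/, an unrounded vowel → -igi → *tegomegaligi*.

tegomegaligi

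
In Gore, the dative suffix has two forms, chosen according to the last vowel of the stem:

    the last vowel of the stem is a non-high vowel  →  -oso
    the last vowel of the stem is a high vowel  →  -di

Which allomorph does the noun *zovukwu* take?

*zovukwu* — last vowel /u/ (a high vowel) → -di.

-di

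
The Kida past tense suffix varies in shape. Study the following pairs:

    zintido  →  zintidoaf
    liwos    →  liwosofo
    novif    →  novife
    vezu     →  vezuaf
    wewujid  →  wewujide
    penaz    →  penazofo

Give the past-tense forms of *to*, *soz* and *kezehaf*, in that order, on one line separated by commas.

toaf, sozofo, kezehafe

Looking at the final sound of each stem: -ofo when the stem ends in a sibilant (*liwos*, *penaz*); -e when the stem ends in a non-sibilant consonant (*novif*, *wewujid*); -af when the stem ends in a vowel (*zintido*, *vezu*).
*to* — final sound /o/ (a vowel) → -af → *toaf*.
The final sound of *soz* is /z/, which is a sibilant, so the suffix is -ofo, giving *sozofo*.
*kezehaf* — final sound /f/ (a non-sibilant consonant) → -e → *kezehafe*.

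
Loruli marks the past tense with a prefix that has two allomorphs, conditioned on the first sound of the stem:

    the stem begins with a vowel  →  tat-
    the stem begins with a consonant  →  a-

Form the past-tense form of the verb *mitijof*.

amitijof

*mitijof* — first sound /m/ (a consonant) → a- → *amitijof*.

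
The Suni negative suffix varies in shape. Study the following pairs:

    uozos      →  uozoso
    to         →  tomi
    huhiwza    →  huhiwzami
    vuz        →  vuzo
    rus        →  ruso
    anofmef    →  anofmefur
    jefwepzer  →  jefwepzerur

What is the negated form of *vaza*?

vazami

The alternation tracks the final sound of the stem — -o when the stem ends in a sibilant (*uozos*, *vuz*, *rus*); -ur when the stem ends in a non-sibilant consonant (*anofmef*, *jefwepzer*); -mi when the stem ends in a vowel (*to*, *huhiwza*).
Since the final sound of *vaza* is /a/ (a vowel), it takes -mi, giving *vazami*.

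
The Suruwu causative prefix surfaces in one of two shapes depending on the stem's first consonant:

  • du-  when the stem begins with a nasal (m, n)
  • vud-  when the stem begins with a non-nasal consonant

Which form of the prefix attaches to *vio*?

vud-

The first consonant of *vio* is /v/, which is non-nasal, so the prefix is vud-.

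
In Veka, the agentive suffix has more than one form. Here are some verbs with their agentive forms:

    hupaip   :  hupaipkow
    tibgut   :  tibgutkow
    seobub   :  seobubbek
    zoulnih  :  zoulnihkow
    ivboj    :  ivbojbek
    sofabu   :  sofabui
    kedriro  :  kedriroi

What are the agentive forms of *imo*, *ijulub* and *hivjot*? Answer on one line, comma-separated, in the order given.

imoi, ijulubbek, hivjotkow

The pattern is voicing of the final sound: -kow when the stem ends in a voiceless consonant (*hupaip*, *tibgut*, *zoulnih*); -bek when the stem ends in a voiced consonant (*seobub*, *ivboj*); -i when the stem ends in a vowel (*sofabu*, *kedriro*).
The final sound of *imo* is /o/, which is a vowel, so the suffix is -i, giving *imoi*.
Since the final sound of *ijulub* is /b/ (a voiced consonant), it takes -bek, giving *ijulubbek*.
The final sound of *hivjot* is /t/, which is a voiceless consonant, so the suffix is -kow, giving *hivjotkow*.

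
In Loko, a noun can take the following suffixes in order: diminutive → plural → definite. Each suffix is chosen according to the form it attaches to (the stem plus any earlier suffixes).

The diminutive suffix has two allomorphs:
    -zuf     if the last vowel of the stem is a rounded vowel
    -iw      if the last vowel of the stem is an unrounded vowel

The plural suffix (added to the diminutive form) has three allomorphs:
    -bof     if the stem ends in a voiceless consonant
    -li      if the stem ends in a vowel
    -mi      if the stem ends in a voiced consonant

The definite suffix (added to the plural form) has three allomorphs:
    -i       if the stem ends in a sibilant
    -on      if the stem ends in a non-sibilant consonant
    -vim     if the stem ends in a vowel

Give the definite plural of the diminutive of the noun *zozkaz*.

zozkaziwmivim

Since the last vowel of *zozkaz* is /a/ (an unrounded vowel), it takes -iw, giving *zozkaziw*.
The final sound of the diminutive form *zozkaziw* is /w/, which is a voiced consonant, so the plural suffix is -mi, giving *zozkaziwmi*.
The plural form *zozkaziwmi*: final sound = /i/, a vowel → -vim → *zozkaziwmivim*.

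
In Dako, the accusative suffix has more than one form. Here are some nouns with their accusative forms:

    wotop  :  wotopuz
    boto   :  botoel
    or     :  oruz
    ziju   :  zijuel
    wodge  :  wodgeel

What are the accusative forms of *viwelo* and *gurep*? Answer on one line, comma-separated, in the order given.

The pattern is consonant vs. vowel: -uz when the stem ends in a consonant (*wotop*, *or*); -el when the stem ends in a vowel (*boto*, *ziju*, *wodge*).
*viwelo* — final sound /o/ (a vowel) → -el → *viweloel*.
*gurep*: final sound = /p/, a consonant → -uz → *gurepuz*.

viweloel, gurepuz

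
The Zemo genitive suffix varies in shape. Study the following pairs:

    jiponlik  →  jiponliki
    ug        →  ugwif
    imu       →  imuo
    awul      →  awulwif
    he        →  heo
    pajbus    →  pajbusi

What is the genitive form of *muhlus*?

The alternation tracks the final sound of the stem — -i when the stem ends in a voiceless consonant (*jiponlik*, *pajbus*); -wif when the stem ends in a voiced consonant (*ug*, *awul*); -o when the stem ends in a vowel (*imu*, *he*).
*muhlus*: final sound = /s/, a voiceless consonant → -i → *muhlusi*.

muhlusi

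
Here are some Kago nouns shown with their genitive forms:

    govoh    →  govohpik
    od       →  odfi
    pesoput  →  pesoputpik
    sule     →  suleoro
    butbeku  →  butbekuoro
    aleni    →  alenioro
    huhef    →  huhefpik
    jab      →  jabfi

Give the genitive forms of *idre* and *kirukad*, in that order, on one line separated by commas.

The pattern is voicing of the final sound: -pik when the stem ends in a voiceless consonant (*govoh*, *pesoput*, *huhef*); -fi when the stem ends in a voiced consonant (*od*, *jab*); -oro when the stem ends in a vowel (*sule*, *butbeku*, *aleni*).
Since the final sound of *idre* is /e/ (a vowel), it takes -oro, giving *idreoro*.
The final sound of *kirukad* is /d/, which is a voiced consonant, so the suffix is -fi, giving *kirukadfi*.

idreoro, kirukadfi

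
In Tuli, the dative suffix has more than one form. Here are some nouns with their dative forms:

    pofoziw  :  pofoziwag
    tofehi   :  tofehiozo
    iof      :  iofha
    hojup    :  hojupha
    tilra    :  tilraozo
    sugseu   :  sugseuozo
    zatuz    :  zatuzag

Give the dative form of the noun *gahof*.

The pattern is voicing of the final sound: -ha when the stem ends in a voiceless consonant (*iof*, *hojup*); -ag when the stem ends in a voiced consonant (*pofoziw*, *zatuz*); -ozo when the stem ends in a vowel (*tofehi*, *tilra*, *sugseu*).
*gahof*: final sound = /f/, a voiceless consonant → -ha → *gahofha*.

gahofha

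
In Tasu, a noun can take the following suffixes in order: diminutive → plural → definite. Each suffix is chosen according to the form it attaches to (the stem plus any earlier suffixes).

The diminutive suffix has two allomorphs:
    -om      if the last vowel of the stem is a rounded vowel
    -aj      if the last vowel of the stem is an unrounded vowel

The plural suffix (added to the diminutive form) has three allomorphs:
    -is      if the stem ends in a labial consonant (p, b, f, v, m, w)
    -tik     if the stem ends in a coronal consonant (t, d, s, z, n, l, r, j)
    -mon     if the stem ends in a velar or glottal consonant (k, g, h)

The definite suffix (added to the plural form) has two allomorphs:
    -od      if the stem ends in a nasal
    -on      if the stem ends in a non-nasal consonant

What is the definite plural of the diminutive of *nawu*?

*nawu*: last vowel = /u/, a rounded vowel → -om → *nawuom*.
The diminutive form *nawuom* — final consonant /m/ (labial) → -is → *nawuomis*.
The plural form *nawuomis* — final consonant /s/ (non-nasal) → -on → *nawuomison*.

nawuomison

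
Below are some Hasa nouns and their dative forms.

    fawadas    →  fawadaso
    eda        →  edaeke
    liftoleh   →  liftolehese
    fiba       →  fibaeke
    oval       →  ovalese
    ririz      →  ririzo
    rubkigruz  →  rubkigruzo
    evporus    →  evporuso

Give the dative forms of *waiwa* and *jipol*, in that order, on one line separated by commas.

waiwaeke, jipolese

Looking at the final sound of each stem: -o when the stem ends in a sibilant (*fawadas*, *ririz*, *rubkigruz*, *evporus*); -ese when the stem ends in a non-sibilant consonant (*liftoleh*, *oval*); -eke when the stem ends in a vowel (*eda*, *fiba*).
Since the final sound of *waiwa* is /a/ (a vowel), it takes -eke, giving *waiwaeke*.
*jipol*: final sound = /l/, a non-sibilant consonant → -ese → *jipolese*.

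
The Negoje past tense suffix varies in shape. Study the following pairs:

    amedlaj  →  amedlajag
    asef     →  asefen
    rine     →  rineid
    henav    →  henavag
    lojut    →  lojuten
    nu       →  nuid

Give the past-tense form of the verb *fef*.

The alternation tracks the final sound of the stem — -en when the stem ends in a voiceless consonant (*asef*, *lojut*); -ag when the stem ends in a voiced consonant (*amedlaj*, *henav*); -id when the stem ends in a vowel (*rine*, *nu*).
Since the final sound of *fef* is /f/ (a voiceless consonant), it takes -en, giving *fefen*.

fefen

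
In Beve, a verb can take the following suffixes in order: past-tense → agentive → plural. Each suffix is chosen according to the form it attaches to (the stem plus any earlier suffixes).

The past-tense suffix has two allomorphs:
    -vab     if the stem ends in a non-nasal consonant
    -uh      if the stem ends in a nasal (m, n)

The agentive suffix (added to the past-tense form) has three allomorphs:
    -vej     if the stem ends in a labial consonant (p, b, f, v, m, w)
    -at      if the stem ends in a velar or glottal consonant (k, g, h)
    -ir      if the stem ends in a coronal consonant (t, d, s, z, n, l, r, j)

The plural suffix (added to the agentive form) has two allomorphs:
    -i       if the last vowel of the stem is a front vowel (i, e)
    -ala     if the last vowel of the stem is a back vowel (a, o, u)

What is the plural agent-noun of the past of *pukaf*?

pukafvabveji

The final consonant of *pukaf* is /f/, which is non-nasal, so the past-tense suffix is -vab, giving *pukafvab*.
The past-tense form *pukafvab* — final consonant /b/ (labial) → -vej → *pukafvabvej*.
Since the last vowel of the agentive form *pukafvabvej* is /e/ (a front vowel), it takes -i, giving *pukafvabveji*.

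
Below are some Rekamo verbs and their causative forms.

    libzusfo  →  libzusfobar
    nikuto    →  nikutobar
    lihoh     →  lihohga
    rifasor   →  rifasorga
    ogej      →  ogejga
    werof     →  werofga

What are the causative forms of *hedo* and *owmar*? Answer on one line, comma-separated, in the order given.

The suffix is conditioned by the final sound: -ga when the stem ends in a consonant (*lihoh*, *rifasor*, *ogej*, *werof*); -bar when the stem ends in a vowel (*libzusfo*, *nikuto*).
*hedo* — final sound /o/ (a vowel) → -bar → *hedobar*.
Since the final sound of *owmar* is /r/ (a consonant), it takes -ga, giving *owmarga*.

hedobar, owmarga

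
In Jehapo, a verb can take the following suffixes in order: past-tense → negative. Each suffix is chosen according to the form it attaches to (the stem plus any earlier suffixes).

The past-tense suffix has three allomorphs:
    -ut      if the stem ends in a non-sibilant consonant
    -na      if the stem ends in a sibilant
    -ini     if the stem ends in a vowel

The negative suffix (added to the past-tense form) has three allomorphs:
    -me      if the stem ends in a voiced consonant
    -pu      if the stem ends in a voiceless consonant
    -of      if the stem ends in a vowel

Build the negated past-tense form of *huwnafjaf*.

Since the final sound of *huwnafjaf* is /f/ (a non-sibilant consonant), it takes -ut, giving *huwnafjafut*.
Since the final sound of the past-tense form *huwnafjafut* is /t/ (a voiceless consonant), it takes -pu, giving *huwnafjafutpu*.

huwnafjafutpu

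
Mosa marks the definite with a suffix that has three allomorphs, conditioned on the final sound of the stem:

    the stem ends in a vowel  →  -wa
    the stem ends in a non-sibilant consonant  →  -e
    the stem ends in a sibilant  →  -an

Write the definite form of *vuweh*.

vuwehe

The final sound of *vuweh* is /h/, which is a non-sibilant consonant, so the suffix is -e, giving *vuwehe*.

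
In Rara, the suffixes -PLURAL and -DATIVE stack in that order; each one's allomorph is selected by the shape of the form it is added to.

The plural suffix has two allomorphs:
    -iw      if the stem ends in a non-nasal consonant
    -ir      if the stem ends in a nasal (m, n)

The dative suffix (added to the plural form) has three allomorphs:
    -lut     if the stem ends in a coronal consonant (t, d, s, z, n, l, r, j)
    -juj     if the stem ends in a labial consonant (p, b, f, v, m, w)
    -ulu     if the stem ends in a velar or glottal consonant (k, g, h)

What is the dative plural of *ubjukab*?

The final consonant of *ubjukab* is /b/, which is non-nasal, so the plural suffix is -iw, giving *ubjukabiw*.
The plural form *ubjukabiw*: final consonant = /w/, labial → -juj → *ubjukabiwjuj*.

ubjukabiwjuj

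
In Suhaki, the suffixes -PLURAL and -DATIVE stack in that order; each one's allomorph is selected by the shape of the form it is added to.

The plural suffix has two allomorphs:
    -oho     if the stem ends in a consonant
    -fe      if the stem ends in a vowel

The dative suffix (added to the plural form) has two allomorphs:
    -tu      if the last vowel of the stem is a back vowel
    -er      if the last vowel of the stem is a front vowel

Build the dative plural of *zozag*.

zozagohotu

*zozag* — final sound /g/ (a consonant) → -oho → *zozagoho*.
The plural form *zozagoho* — last vowel /o/ (a back vowel) → -tu → *zozagohotu*.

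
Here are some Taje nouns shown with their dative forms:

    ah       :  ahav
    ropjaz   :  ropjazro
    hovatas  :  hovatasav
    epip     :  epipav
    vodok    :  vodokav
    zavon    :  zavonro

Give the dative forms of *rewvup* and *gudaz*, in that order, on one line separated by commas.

Looking at the final consonant of each stem: -av when the stem ends in a voiceless consonant (*ah*, *hovatas*, *epip*, *vodok*); -ro when the stem ends in a voiced consonant (*ropjaz*, *zavon*).
*rewvup* — final consonant /p/ (voiceless) → -av → *rewvupav*.
Since the final consonant of *gudaz* is /z/ (voiced), it takes -ro, giving *gudazro*.

rewvupav, gudazro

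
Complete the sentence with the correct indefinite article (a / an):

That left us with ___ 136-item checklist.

The indefinite article is chosen by the initial *sound* of the following word, not its spelling.
The number *136* is spoken "one hundred …", beginning with /wʌn/ — a consonant sound.
So the article is *a*: That left us with a 136-item checklist.

a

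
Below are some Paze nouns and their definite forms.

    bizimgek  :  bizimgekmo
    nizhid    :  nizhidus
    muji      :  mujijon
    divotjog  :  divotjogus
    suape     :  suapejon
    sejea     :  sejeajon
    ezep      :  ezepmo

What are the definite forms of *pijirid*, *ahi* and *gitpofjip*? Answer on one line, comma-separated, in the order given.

pijiridus, ahijon, gitpofjipmo

The suffix is conditioned by the final sound: -mo when the stem ends in a voiceless consonant (*bizimgek*, *ezep*); -us when the stem ends in a voiced consonant (*nizhid*, *divotjog*); -jon when the stem ends in a vowel (*muji*, *suape*, *sejea*).
*pijirid* — final sound /d/ (a voiced consonant) → -us → *pijiridus*.
Since the final sound of *ahi* is /i/ (a vowel), it takes -jon, giving *ahijon*.
The final sound of *gitpofjip* is /p/, which is a voiceless consonant, so the suffix is -mo, giving *gitpofjipmo*.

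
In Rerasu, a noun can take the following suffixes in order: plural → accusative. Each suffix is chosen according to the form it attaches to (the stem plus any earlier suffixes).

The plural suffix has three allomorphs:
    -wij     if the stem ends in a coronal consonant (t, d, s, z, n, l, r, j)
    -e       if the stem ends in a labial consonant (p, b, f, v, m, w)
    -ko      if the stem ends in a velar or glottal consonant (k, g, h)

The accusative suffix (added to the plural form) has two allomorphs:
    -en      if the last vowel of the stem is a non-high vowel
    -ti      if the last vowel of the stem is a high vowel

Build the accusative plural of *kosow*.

*kosow* — final consonant /w/ (labial) → -e → *kosowe*.
The plural form *kosowe* — last vowel /e/ (a non-high vowel) → -en → *kosoween*.

kosoween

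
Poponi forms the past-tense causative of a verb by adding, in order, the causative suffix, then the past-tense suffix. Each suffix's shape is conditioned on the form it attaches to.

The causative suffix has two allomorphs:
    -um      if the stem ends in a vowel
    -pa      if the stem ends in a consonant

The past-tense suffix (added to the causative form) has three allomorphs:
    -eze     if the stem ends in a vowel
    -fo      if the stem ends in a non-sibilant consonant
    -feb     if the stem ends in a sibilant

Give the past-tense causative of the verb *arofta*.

aroftaumfo

The final sound of *arofta* is /a/, which is a vowel, so the causative suffix is -um, giving *aroftaum*.
The causative form *aroftaum* — final sound /m/ (a non-sibilant consonant) → -fo → *aroftaumfo*.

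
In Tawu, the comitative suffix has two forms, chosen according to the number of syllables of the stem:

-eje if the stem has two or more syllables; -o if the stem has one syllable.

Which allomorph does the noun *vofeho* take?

*vofeho* (3 syllables) → -eje.

-eje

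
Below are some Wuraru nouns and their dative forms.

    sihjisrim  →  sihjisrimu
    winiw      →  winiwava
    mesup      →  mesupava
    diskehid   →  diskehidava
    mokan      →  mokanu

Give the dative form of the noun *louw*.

louwava

The alternation tracks the final consonant of the stem — -u when the stem ends in a nasal (*sihjisrim*, *mokan*); -ava when the stem ends in a non-nasal consonant (*winiw*, *mesup*, *diskehid*).
*louw* — final consonant /w/ (non-nasal) → -ava → *louwava*.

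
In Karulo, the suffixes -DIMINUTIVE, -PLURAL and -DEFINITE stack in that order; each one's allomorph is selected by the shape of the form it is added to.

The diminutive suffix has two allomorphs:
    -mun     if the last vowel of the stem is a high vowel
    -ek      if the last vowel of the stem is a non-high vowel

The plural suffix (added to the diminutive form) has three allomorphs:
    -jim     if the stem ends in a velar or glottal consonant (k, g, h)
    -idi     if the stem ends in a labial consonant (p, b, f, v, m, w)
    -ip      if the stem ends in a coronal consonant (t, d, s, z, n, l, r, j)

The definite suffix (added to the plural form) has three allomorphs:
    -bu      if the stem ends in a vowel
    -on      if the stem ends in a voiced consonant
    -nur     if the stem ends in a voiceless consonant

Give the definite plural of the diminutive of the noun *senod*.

senodekjimon

The last vowel of *senod* is /o/, which is a non-high vowel, so the diminutive suffix is -ek, giving *senodek*.
Since the final consonant of the diminutive form *senodek* is /k/ (velar/glottal), it takes -jim, giving *senodekjim*.
The plural form *senodekjim*: final sound = /m/, a voiced consonant → -on → *senodekjimon*.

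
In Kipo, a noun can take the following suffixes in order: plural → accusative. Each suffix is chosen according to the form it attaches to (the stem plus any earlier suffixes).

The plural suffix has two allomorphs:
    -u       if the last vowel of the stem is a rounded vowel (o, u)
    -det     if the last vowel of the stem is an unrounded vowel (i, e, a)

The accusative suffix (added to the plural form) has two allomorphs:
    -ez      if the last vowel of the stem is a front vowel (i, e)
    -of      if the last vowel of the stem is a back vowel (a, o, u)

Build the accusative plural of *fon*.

Since the last vowel of *fon* is /o/ (a rounded vowel), it takes -u, giving *fonu*.
The last vowel of the plural form *fonu* is /u/, which is a back vowel, so the accusative suffix is -of, giving *fonuof*.

fonuof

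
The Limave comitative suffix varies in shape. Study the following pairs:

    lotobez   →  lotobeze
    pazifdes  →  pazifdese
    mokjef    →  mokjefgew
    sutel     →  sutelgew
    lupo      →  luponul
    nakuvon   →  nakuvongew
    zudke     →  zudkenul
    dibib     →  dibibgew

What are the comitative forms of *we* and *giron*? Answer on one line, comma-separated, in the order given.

Looking at the final sound of each stem: -e when the stem ends in a sibilant (*lotobez*, *pazifdes*); -gew when the stem ends in a non-sibilant consonant (*mokjef*, *sutel*, *nakuvon*, *dibib*); -nul when the stem ends in a vowel (*lupo*, *zudke*).
*we* — final sound /e/ (a vowel) → -nul → *wenul*.
Since the final sound of *giron* is /n/ (a non-sibilant consonant), it takes -gew, giving *girongew*.

wenul, girongew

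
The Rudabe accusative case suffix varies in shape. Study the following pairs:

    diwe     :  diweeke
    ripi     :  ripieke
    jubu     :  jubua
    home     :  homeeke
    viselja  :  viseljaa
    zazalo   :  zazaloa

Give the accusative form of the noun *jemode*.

jemodeeke

The suffix is conditioned by the last vowel: -eke when the last vowel of the stem is a front vowel (*diwe*, *ripi*, *home*); -a when the last vowel of the stem is a back vowel (*jubu*, *viselja*, *zazalo*).
Since the last vowel of *jemode* is /e/ (a front vowel), it takes -eke, giving *jemodeeke*.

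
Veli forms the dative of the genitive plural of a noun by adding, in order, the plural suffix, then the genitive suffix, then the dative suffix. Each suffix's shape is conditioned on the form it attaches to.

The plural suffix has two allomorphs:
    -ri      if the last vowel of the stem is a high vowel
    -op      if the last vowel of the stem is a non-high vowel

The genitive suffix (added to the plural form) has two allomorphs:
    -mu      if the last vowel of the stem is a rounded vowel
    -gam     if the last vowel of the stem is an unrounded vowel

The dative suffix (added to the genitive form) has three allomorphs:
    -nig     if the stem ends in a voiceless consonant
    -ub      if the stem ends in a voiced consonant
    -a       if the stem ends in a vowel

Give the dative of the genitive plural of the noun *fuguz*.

*fuguz*: last vowel = /u/, a high vowel → -ri → *fuguzri*.
The plural form *fuguzri* — last vowel /i/ (an unrounded vowel) → -gam → *fuguzrigam*.
Since the final sound of the genitive form *fuguzrigam* is /m/ (a voiced consonant), it takes -ub, giving *fuguzrigamub*.

fuguzrigamub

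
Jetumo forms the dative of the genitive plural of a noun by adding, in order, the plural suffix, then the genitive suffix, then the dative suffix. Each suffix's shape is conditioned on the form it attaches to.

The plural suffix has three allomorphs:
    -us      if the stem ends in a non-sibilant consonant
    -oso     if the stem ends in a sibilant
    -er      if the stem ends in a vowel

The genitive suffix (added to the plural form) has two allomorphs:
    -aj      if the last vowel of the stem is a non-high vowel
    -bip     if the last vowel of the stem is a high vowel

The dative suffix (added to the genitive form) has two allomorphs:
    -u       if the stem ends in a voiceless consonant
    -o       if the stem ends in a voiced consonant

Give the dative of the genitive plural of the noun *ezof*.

ezofusbipu

Since the final sound of *ezof* is /f/ (a non-sibilant consonant), it takes -us, giving *ezofus*.
Since the last vowel of the plural form *ezofus* is /u/ (a high vowel), it takes -bip, giving *ezofusbip*.
Since the final consonant of the genitive form *ezofusbip* is /p/ (voiceless), it takes -u, giving *ezofusbipu*.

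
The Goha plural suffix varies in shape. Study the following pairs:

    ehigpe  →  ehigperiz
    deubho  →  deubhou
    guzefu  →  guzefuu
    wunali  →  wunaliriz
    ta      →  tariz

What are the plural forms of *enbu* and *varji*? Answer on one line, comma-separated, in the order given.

The pattern is rounding harmony: -u when the last vowel of the stem is a rounded vowel (*deubho*, *guzefu*); -riz when the last vowel of the stem is an unrounded vowel (*ehigpe*, *wunali*, *ta*).
*enbu*: last vowel = /u/, a rounded vowel → -u → *enbuu*.
The last vowel of *varji* is /i/, which is an unrounded vowel, so the suffix is -riz, giving *varjiriz*.

enbuu, varjiriz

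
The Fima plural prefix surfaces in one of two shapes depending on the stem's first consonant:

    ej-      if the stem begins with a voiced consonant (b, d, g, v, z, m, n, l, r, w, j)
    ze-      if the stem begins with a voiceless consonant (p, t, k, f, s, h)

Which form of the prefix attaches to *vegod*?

*vegod* — first consonant /v/ (voiced) → ej-.

ej-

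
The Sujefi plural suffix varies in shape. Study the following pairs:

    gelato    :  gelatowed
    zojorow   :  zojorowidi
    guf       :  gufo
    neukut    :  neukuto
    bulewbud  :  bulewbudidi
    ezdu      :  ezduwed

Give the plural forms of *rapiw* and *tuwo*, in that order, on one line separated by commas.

The suffix is conditioned by the final sound: -o when the stem ends in a voiceless consonant (*guf*, *neukut*); -idi when the stem ends in a voiced consonant (*zojorow*, *bulewbud*); -wed when the stem ends in a vowel (*gelato*, *ezdu*).
The final sound of *rapiw* is /w/, which is a voiced consonant, so the suffix is -idi, giving *rapiwidi*.
The final sound of *tuwo* is /o/, which is a vowel, so the suffix is -wed, giving *tuwowed*.

rapiwidi, tuwowed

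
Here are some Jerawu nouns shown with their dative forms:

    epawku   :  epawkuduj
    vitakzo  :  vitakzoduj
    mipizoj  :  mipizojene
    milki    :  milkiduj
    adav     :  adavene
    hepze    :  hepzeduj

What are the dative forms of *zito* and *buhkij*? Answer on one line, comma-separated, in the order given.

The pattern is consonant vs. vowel: -ene when the stem ends in a consonant (*mipizoj*, *adav*); -duj when the stem ends in a vowel (*epawku*, *vitakzo*, *milki*, *hepze*).
Since the final sound of *zito* is /o/ (a vowel), it takes -duj, giving *zitoduj*.
The final sound of *buhkij* is /j/, which is a consonant, so the suffix is -ene, giving *buhkijene*.

zitoduj, buhkijene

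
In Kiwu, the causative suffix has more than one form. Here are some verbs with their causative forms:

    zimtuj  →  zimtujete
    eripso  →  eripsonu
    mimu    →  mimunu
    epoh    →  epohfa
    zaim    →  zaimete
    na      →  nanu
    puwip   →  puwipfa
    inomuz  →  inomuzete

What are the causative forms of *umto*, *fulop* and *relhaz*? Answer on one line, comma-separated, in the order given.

The alternation tracks the final sound of the stem — -fa when the stem ends in a voiceless consonant (*epoh*, *puwip*); -ete when the stem ends in a voiced consonant (*zimtuj*, *zaim*, *inomuz*); -nu when the stem ends in a vowel (*eripso*, *mimu*, *na*).
The final sound of *umto* is /o/, which is a vowel, so the suffix is -nu, giving *umtonu*.
The final sound of *fulop* is /p/, which is a voiceless consonant, so the suffix is -fa, giving *fulopfa*.
*relhaz*: final sound = /z/, a voiced consonant → -ete → *relhazete*.

umtonu, fulopfa, relhazete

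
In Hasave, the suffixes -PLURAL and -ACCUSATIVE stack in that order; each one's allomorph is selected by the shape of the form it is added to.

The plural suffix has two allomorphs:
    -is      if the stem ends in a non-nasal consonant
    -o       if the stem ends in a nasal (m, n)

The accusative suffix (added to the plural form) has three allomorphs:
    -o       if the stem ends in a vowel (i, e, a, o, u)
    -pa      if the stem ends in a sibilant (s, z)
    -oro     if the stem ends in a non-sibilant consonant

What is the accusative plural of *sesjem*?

sesjemoo

Since the final consonant of *sesjem* is /m/ (a nasal), it takes -o, giving *sesjemo*.
The plural form *sesjemo* — final sound /o/ (a vowel) → -o → *sesjemoo*.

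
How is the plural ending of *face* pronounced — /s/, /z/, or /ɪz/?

The stem *face* ends in a sibilant (/s, z, ʃ, ʒ, tʃ, dʒ/).
The plural suffix surfaces as /ɪz/ after sibilants, /s/ after other voiceless consonants, and /z/ after other voiced sounds.
So the plural -s on *face* is pronounced /ɪz/.

/ɪz/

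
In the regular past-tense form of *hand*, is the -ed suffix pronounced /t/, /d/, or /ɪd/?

/ɪd/

The stem *hand* ends in /t/ or /d/.
The -ed suffix is realized as /ɪd/ after /t, d/; as /t/ after other voiceless consonants; and as /d/ after other voiced sounds.
So -ed on *hand* is pronounced /ɪd/.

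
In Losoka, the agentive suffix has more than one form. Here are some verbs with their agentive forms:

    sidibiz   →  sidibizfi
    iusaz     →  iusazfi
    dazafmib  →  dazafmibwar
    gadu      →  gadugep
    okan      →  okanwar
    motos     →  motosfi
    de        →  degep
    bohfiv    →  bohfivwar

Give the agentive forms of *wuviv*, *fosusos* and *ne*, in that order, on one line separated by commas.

The suffix is conditioned by the final sound: -fi when the stem ends in a sibilant (*sidibiz*, *iusaz*, *motos*); -war when the stem ends in a non-sibilant consonant (*dazafmib*, *okan*, *bohfiv*); -gep when the stem ends in a vowel (*gadu*, *de*).
The final sound of *wuviv* is /v/, which is a non-sibilant consonant, so the suffix is -war, giving *wuvivwar*.
*fosusos* — final sound /s/ (a sibilant) → -fi → *fosusosfi*.
Since the final sound of *ne* is /e/ (a vowel), it takes -gep, giving *negep*.

wuvivwar, fosusosfi, negep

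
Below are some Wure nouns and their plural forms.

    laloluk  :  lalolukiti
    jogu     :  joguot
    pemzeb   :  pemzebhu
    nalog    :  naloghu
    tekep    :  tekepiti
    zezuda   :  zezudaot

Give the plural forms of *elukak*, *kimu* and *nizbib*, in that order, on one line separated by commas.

elukakiti, kimuot, nizbibhu

The suffix is conditioned by the final sound: -iti when the stem ends in a voiceless consonant (*laloluk*, *tekep*); -hu when the stem ends in a voiced consonant (*pemzeb*, *nalog*); -ot when the stem ends in a vowel (*jogu*, *zezuda*).
*elukak*: final sound = /k/, a voiceless consonant → -iti → *elukakiti*.
*kimu*: final sound = /u/, a vowel → -ot → *kimuot*.
*nizbib* — final sound /b/ (a voiced consonant) → -hu → *nizbibhu*.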